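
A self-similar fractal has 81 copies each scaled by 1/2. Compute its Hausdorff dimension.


For a self-similar set with N copies scaled by 1/r:
dim_H = log(N)/log(r) = log(81)/log(2)
= 4.394449/0.693147
= 6.33985


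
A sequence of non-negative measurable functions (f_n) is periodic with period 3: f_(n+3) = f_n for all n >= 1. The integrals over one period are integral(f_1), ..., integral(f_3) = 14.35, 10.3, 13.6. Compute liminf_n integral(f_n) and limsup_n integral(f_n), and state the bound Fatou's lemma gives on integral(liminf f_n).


The sequence (integral(f_n)) is periodic with period 3, repeating the values 14.35, 10.3, 13.6 indefinitely.
Step 1: For a periodic sequence, every tail (a_m, a_(m+1), ...) contains all 3 period values infinitely often.
Step 2: Hence inf of every tail = min of the period values = min(14.35, 10.3, 13.6) = 10.3.
        liminf_n integral(f_n) = sup over m of (inf of tail from m) = 10.3.
Step 3: Similarly sup of every tail = max of the period values = 14.35.
        limsup_n integral(f_n) = 14.35.
Step 4: Fatou's lemma: integral(liminf_n f_n) <= liminf_n integral(f_n) = 10.3.
        So the integral of the pointwise liminf is at most 10.3.


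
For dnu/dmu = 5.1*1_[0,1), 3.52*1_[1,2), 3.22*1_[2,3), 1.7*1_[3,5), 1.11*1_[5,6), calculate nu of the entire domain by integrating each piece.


Integrate each piece of the Radon-Nikodym derivative:
Step 1: integral_0^1 5.1 dx = 5.1*(1-0) = 5.1*1 = 5.1
Step 2: integral_1^2 3.52 dx = 3.52*(2-1) = 3.52*1 = 3.52
Step 3: integral_2^3 3.22 dx = 3.22*(3-2) = 3.22*1 = 3.22
Step 4: integral_3^5 1.7 dx = 1.7*(5-3) = 1.7*2 = 3.4
Step 5: integral_5^6 1.11 dx = 1.11*(6-5) = 1.11*1 = 1.11
Total: 5.1 + 3.52 + 3.22 + 3.4 + 1.11 = 16.35


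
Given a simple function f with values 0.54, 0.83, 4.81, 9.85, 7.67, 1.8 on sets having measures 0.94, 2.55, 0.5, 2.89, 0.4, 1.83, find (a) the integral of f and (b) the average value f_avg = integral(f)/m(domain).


Step 1: Integral = sum(value_i * measure_i)
= 0.54*0.94 + 0.83*2.55 + 4.81*0.5 + 9.85*2.89 + 7.67*0.4 + 1.8*1.83
= 0.5076 + 2.1165 + 2.405 + 28.4665 + 3.068 + 3.294
= 39.8576
Step 2: Total measure of domain = 0.94 + 2.55 + 0.5 + 2.89 + 0.4 + 1.83 = 9.11
Step 3: Average value = 39.8576 / 9.11 = 4.375148


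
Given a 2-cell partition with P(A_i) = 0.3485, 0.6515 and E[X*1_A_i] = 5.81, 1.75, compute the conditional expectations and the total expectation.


For each cell A_i: E[X|A_i] = E[X*1_A_i] / P(A_i)
Step 1: E[X|A_1] = 5.81 / 0.3485 = 16.671449
Step 2: E[X|A_2] = 1.75 / 0.6515 = 2.686109
Verification: E[X] = sum E[X*1_A_i] = 5.81 + 1.75 = 7.56


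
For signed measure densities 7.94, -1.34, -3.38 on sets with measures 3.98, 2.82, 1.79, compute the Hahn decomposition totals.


Step 1: Compute signed measure on each set:
  Set 1: 7.94 * 3.98 = 31.6012
  Set 2: -1.34 * 2.82 = -3.7788
  Set 3: -3.38 * 1.79 = -6.0502
Step 2: Total signed measure = (31.6012) + (-3.7788) + (-6.0502)
     = 21.7722
Step 3: Positive part mu+(X) = sum of positive contributions = 31.6012
Step 4: Negative part mu-(X) = |sum of negative contributions| = 9.829


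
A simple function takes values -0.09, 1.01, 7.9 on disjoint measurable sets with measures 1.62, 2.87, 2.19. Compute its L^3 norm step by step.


Step 1: Compute |f_i|^3 for each value:
  |-0.09|^3 = 7.290000e-04
  |1.01|^3 = 1.030301
  |7.9|^3 = 493.039
Step 2: Multiply by measures and sum:
  7.290000e-04 * 1.62 = 0.001181
  1.030301 * 2.87 = 2.956964
  493.039 * 2.19 = 1079.75541
Sum = 0.001181 + 2.956964 + 1079.75541 = 1082.713555
Step 3: Take the p-th root:
||f||_3 = (1082.713555)^(1/3) = 10.268441


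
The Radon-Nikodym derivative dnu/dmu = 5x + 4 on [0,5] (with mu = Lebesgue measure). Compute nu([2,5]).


nu(A) = integral_A (dnu/dmu) dmu = integral_2^5 (5x + 4) dx
Step 1: Antiderivative F(x) = (5/2)x^2 + 4x
Step 2: F(5) = (5/2)*5^2 + 4*5 = 62.5 + 20 = 82.5
Step 3: F(2) = (5/2)*2^2 + 4*2 = 10 + 8 = 18
Step 4: nu([2,5]) = F(5) - F(2) = 82.5 - 18 = 64.5


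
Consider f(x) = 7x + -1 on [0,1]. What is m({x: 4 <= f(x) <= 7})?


f^(-1)([4, 7]) = {x : 4 <= 7x + -1 <= 7}
Solving: (4 - -1)/7 <= x <= (7 - -1)/7
= [0.714286, 1.142857]
Intersecting with [0,1]: [0.714286, 1]
Measure = 1 - 0.714286 = 0.285714


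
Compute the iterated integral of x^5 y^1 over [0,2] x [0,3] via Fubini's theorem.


By Fubini's theorem, the double integral factors as a product of single integrals:
Step 1: integral_0^2 x^5 dx = [x^6/6] from 0 to 2
     = 2^6/6 = 10.666667
Step 2: integral_0^3 y^1 dy = [y^2/2] from 0 to 3
     = 3^2/2 = 4.5
Step 3: Double integral = 10.666667 * 4.5 = 48


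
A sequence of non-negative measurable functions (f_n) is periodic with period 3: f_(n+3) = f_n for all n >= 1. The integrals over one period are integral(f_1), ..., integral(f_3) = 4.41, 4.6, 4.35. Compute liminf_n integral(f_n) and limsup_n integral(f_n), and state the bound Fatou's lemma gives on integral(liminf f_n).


The sequence (integral(f_n)) is periodic with period 3, repeating the values 4.41, 4.6, 4.35 indefinitely.
Step 1: For a periodic sequence, every tail (a_m, a_(m+1), ...) contains all 3 period values infinitely often.
Step 2: Hence inf of every tail = min of the period values = min(4.41, 4.6, 4.35) = 4.35.
        liminf_n integral(f_n) = sup over m of (inf of tail from m) = 4.35.
Step 3: Similarly sup of every tail = max of the period values = 4.6.
        limsup_n integral(f_n) = 4.6.
Step 4: Fatou's lemma: integral(liminf_n f_n) <= liminf_n integral(f_n) = 4.35.
        So the integral of the pointwise liminf is at most 4.35.


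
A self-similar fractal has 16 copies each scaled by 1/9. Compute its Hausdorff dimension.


For a self-similar set with N copies scaled by 1/r:
dim_H = log(N)/log(r) = log(16)/log(9)
= 2.772589/2.197225
= 1.26186


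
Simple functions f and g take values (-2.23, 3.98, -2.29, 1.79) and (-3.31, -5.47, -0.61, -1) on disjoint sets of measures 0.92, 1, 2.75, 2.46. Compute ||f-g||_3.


Step 1: Compute differences f_i - g_i:
  -2.23 - -3.31 = 1.08
  3.98 - -5.47 = 9.45
  -2.29 - -0.61 = -1.68
  1.79 - -1 = 2.79
Step 2: Compute |diff|^3 * measure for each set:
  |1.08|^3 * 0.92 = 1.259712 * 0.92 = 1.158935
  |9.45|^3 * 1 = 843.908625 * 1 = 843.908625
  |-1.68|^3 * 2.75 = 4.741632 * 2.75 = 13.039488
  |2.79|^3 * 2.46 = 21.717639 * 2.46 = 53.425392
Step 3: Sum = 911.53244
Step 4: ||f-g||_3 = (911.53244)^(1/3) = 9.695958


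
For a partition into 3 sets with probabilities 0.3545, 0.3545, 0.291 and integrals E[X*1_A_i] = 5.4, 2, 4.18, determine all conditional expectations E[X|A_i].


For each cell A_i: E[X|A_i] = E[X*1_A_i] / P(A_i)
Step 1: E[X|A_1] = 5.4 / 0.3545 = 15.232722
Step 2: E[X|A_2] = 2 / 0.3545 = 5.641749
Step 3: E[X|A_3] = 4.18 / 0.291 = 14.364261
Verification: E[X] = sum E[X*1_A_i] = 5.4 + 2 + 4.18 = 11.58


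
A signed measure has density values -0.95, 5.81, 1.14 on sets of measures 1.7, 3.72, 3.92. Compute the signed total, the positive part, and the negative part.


Step 1: Compute signed measure on each set:
  Set 1: -0.95 * 1.7 = -1.615
  Set 2: 5.81 * 3.72 = 21.6132
  Set 3: 1.14 * 3.92 = 4.4688
Step 2: Total signed measure = (-1.615) + (21.6132) + (4.4688)
     = 24.467
Step 3: Positive part mu+(X) = sum of positive contributions = 26.082
Step 4: Negative part mu-(X) = |sum of negative contributions| = 1.615


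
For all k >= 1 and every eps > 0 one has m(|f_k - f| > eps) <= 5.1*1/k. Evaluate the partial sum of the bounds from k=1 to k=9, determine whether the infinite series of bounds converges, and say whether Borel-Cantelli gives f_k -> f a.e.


Step 1: List the terms 5.1*1/k for k = 1 to 9:
  k=1: 5.1
  k=2: 2.55
  k=3: 1.7
  k=4: 1.275
  k=5: 1.02
  k=6: 0.85
  k=7: 0.728571
  k=8: 0.6375
  k=9: 0.566667
Step 2: Partial sum = 5.1 + 2.55 + 1.7 + 1.275 + 1.02 + 0.85 + 0.728571 + 0.6375 + 0.566667
     = 14.427738
Step 3: The full series sum_(k>=1) 5.1*1/k diverges (harmonic series, p = 1; a nonzero constant multiple of a divergent series diverges).
Step 4: The (first) Borel-Cantelli lemma requires a summable sequence of measures, so it does not apply here;
        from this bound alone no conclusion about a.e. convergence can be drawn (convergence in measure still
        gives an a.e.-convergent subsequence, but not a.e. convergence of the whole sequence).
Conclusion: series diverges; Borel-Cantelli is inconclusive about a.e. convergence of f_k.


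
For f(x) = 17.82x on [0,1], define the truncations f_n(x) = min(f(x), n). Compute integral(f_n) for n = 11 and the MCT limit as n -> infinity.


f(x) = 17.82x on [0,1]; f_n(x) = min(17.82x, n). At n = 11:
Step 1: f(x) reaches 11 at x = 11/17.82 = 0.617284
Step 2: integral(f_11) = integral(17.82x, 0, 0.617284) + integral(11, 0.617284, 1)
       = 17.82*0.617284^2/2 + 11*(1 - 0.617284)
       = 3.395062 + 4.209877
       = 7.604938
Step 3: As n -> infinity, f_n increases to f, so by MCT integral(f_n) -> integral(f) = 17.82/2 = 8.91.
Convergence: integral(f_11) = 7.604938 -> 8.91 as n -> infinity


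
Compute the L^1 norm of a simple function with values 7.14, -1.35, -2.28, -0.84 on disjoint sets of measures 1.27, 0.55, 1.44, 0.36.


Step 1: Compute |f_i|^1 for each value:
  |7.14|^1 = 7.14
  |-1.35|^1 = 1.35
  |-2.28|^1 = 2.28
  |-0.84|^1 = 0.84
Step 2: Multiply by measures and sum:
  7.14 * 1.27 = 9.0678
  1.35 * 0.55 = 0.7425
  2.28 * 1.44 = 3.2832
  0.84 * 0.36 = 0.3024
Sum = 9.0678 + 0.7425 + 3.2832 + 0.3024 = 13.3959
Step 3: Take the p-th root:
||f||_1 = (13.3959)^(1/1) = 13.3959


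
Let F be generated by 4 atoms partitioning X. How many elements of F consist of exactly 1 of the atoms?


Each element of F is a union of some subset of the 4 atoms.
Elements that are unions of exactly 1 atoms correspond to 1-element subsets of the 4 atoms.
Count = C(4, 1) = 4! / (1! * 3!) = 4.


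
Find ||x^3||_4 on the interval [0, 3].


Step 1: ||f||_4 = (integral_0^3 |x^3|^4 dx)^(1/4)
     = (integral_0^3 x^12 dx)^(1/4)
Step 2: integral_0^3 x^12 dx = [x^13/(13)] from 0 to 3 = 3^13/13
     = 1594323/13 = 122640.230769
Step 3: ||f||_4 = (122640.230769)^(1/4) = 18.713639


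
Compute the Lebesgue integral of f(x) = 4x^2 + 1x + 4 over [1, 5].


The Lebesgue integral of a Riemann-integrable function agrees with the Riemann integral.
Antiderivative F(x) = (4/3)x^3 + (1/2)x^2 + 4x
F(5) = (4/3)*5^3 + (1/2)*5^2 + 4*5
     = (4/3)*125 + (1/2)*25 + 4*5
     = 166.666667 + 12.5 + 20
     = 199.166667
F(1) = 5.833333
Integral = F(5) - F(1) = 199.166667 - 5.833333 = 193.333333


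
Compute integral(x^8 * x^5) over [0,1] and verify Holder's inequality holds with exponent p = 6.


Step 1: Exact integral of f*g = integral(x^13, 0, 1) = 1/14
     = 0.071429
Step 2: Holder bound with p=6, q=1.2:
  ||f||_p = (integral x^48 dx)^(1/6) = (1/49)^(1/6) = 0.522758
  ||g||_q = (integral x^6 dx)^(1/1.2) = (1/7)^(1/1.2) = 0.197584
Step 3: Holder bound = ||f||_p * ||g||_q = 0.522758 * 0.197584 = 0.103289
Verification: 0.071429 <= 0.103289 (Holder holds)


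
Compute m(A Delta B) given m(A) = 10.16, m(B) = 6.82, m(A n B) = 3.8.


m(A Delta B) = m(A) + m(B) - 2*m(A n B)
= 10.16 + 6.82 - 2*3.8
= 10.16 + 6.82 - 7.6
= 9.38


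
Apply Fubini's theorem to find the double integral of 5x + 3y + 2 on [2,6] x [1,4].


By Fubini, integrate in x first, then y.
Step 1: Fix y, integrate over x in [2,6]:
  integral(5x + 3y + 2, x=2..6)
  = 5*(6^2 - 2^2)/2 + (3y + 2)*(6 - 2)
  = 80 + (3y + 2)*4
  = 80 + 12y + 8
  = 88 + 12y
Step 2: Integrate over y in [1,4]:
  integral(88 + 12y, y=1..4)
  = 88*3 + 12*(4^2 - 1^2)/2
  = 264 + 90
  = 354


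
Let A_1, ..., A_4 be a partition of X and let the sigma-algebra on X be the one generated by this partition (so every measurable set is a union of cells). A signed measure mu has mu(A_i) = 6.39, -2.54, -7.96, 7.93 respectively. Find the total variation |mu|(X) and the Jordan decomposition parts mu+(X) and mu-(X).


Step 1: Every measurable set is a union of atoms (the cells / points), so a Hahn decomposition is
  obtained by grouping atoms by sign: P = union of atoms with mu > 0, N = union of the remaining atoms.
  Atoms in P (indices): 1, 4;  atoms in N (indices): 2, 3
  Positive values: 6.39, 7.93
  Negative values: -2.54, -7.96
Step 2: mu+(X) = mu(P) = sum of positive atom values = 14.32
Step 3: mu-(X) = -mu(N) = sum of |negative atom values| = 10.5
Step 4: |mu|(X) = mu+(X) + mu-(X) = 14.32 + 10.5 = 24.82


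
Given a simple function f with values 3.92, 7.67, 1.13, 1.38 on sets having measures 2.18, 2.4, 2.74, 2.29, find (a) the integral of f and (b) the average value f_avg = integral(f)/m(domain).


Step 1: Integral = sum(value_i * measure_i)
= 3.92*2.18 + 7.67*2.4 + 1.13*2.74 + 1.38*2.29
= 8.5456 + 18.408 + 3.0962 + 3.1602
= 33.21
Step 2: Total measure of domain = 2.18 + 2.4 + 2.74 + 2.29 = 9.61
Step 3: Average value = 33.21 / 9.61 = 3.455775


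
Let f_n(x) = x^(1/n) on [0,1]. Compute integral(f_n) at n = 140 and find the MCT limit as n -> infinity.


At n = 140: f_140(x) = x^(1/140).
Step 1: integral(x^(1/140), 0, 1) = [x^(1/140+1) / (1/140+1)] from 0 to 1
     = 1 / (1/140 + 1) = 1 / ((140+1)/140) = 140/(140+1)
     = 140/141 = 0.992908
Step 2: As n -> infinity, f_n(x) = x^(1/n) -> 1 for x in (0,1], and f_n is increasing in n.
By MCT, lim_n integral(f_n) = integral(lim_n f_n) = integral(1, 0, 1) = 1.
Step 3: Verify convergence: 140/141 = 0.992908 -> 1


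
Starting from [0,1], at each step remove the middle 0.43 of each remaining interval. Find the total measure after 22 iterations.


Step 1: At each step, fraction remaining = 1 - 0.43 = 0.57
Step 2: After 22 steps, measure = (0.57)^22
Result = 4.258404e-06


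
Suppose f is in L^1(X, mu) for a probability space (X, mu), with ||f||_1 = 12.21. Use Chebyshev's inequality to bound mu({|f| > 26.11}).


Chebyshev/Markov inequality: mu(|f| > eps) <= (||f||_p / eps)^p
Step 1: ||f||_1 / eps = 12.21 / 26.11 = 0.467637
Step 2: Raise to power p = 1:
  (0.467637)^1 = 0.467637
Step 3: Therefore mu(|f| > 26.11) <= 0.467637


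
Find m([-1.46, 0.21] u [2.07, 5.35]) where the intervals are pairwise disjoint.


For pairwise disjoint intervals, m(union) = sum of lengths.
= (0.21 - -1.46) + (5.35 - 2.07)
= 1.67 + 3.28
= 4.95


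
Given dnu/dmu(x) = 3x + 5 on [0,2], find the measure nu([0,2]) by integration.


nu(A) = integral_A (dnu/dmu) dmu = integral_0^2 (3x + 5) dx
Step 1: Antiderivative F(x) = (3/2)x^2 + 5x
Step 2: F(2) = (3/2)*2^2 + 5*2 = 6 + 10 = 16
Step 3: F(0) = (3/2)*0^2 + 5*0 = 0.0 + 0 = 0.0
Step 4: nu([0,2]) = F(2) - F(0) = 16 - 0.0 = 16


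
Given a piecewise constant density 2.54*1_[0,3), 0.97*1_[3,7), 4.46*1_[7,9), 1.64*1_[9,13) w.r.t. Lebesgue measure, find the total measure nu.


Integrate each piece of the Radon-Nikodym derivative:
Step 1: integral_0^3 2.54 dx = 2.54*(3-0) = 2.54*3 = 7.62
Step 2: integral_3^7 0.97 dx = 0.97*(7-3) = 0.97*4 = 3.88
Step 3: integral_7^9 4.46 dx = 4.46*(9-7) = 4.46*2 = 8.92
Step 4: integral_9^13 1.64 dx = 1.64*(13-9) = 1.64*4 = 6.56
Total: 7.62 + 3.88 + 8.92 + 6.56 = 26.98


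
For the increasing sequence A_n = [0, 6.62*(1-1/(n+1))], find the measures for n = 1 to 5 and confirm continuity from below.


By continuity of measure from below: if A_n increases to A, then m(A_n) -> m(A).
Here A = [0, 6.62], so m(A) = 6.62
Step 1: a_1 = 6.62*(1 - 1/2) = 3.31, m(A_1) = 3.31
Step 2: a_2 = 6.62*(1 - 1/3) = 4.4133, m(A_2) = 4.4133
Step 3: a_3 = 6.62*(1 - 1/4) = 4.965, m(A_3) = 4.965
Step 4: a_4 = 6.62*(1 - 1/5) = 5.296, m(A_4) = 5.296
Step 5: a_5 = 6.62*(1 - 1/6) = 5.5167, m(A_5) = 5.5167
Limit: m(A_n) -> m([0,6.62]) = 6.62


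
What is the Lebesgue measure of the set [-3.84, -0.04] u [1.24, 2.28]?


For pairwise disjoint intervals, m(union) = sum of lengths.
= (-0.04 - -3.84) + (2.28 - 1.24)
= 3.8 + 1.04
= 4.84


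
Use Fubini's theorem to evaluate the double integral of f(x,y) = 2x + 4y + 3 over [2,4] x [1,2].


By Fubini, integrate in x first, then y.
Step 1: Fix y, integrate over x in [2,4]:
  integral(2x + 4y + 3, x=2..4)
  = 2*(4^2 - 2^2)/2 + (4y + 3)*(4 - 2)
  = 12 + (4y + 3)*2
  = 12 + 8y + 6
  = 18 + 8y
Step 2: Integrate over y in [1,2]:
  integral(18 + 8y, y=1..2)
  = 18*1 + 8*(2^2 - 1^2)/2
  = 18 + 12
  = 30


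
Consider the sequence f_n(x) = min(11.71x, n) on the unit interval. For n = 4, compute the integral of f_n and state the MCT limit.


f(x) = 11.71x on [0,1]; f_n(x) = min(11.71x, n). At n = 4:
Step 1: f(x) reaches 4 at x = 4/11.71 = 0.341588
Step 2: integral(f_4) = integral(11.71x, 0, 0.341588) + integral(4, 0.341588, 1)
       = 11.71*0.341588^2/2 + 4*(1 - 0.341588)
       = 0.683177 + 2.633646
       = 3.316823
Step 3: As n -> infinity, f_n increases to f, so by MCT integral(f_n) -> integral(f) = 11.71/2 = 5.855.
Convergence: integral(f_4) = 3.316823 -> 5.855 as n -> infinity


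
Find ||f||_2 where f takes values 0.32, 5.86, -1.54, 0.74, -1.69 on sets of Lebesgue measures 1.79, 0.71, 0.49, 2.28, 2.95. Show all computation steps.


Step 1: Compute |f_i|^2 for each value:
  |0.32|^2 = 0.1024
  |5.86|^2 = 34.3396
  |-1.54|^2 = 2.3716
  |0.74|^2 = 0.5476
  |-1.69|^2 = 2.8561
Step 2: Multiply by measures and sum:
  0.1024 * 1.79 = 0.183296
  34.3396 * 0.71 = 24.381116
  2.3716 * 0.49 = 1.162084
  0.5476 * 2.28 = 1.248528
  2.8561 * 2.95 = 8.425495
Sum = 0.183296 + 24.381116 + 1.162084 + 1.248528 + 8.425495 = 35.400519
Step 3: Take the p-th root:
||f||_2 = (35.400519)^(1/2) = 5.949834


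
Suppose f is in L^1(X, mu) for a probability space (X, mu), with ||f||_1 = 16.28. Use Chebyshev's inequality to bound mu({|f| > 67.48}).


Chebyshev/Markov inequality: mu(|f| > eps) <= (||f||_p / eps)^p
Step 1: ||f||_1 / eps = 16.28 / 67.48 = 0.241257
Step 2: Raise to power p = 1:
  (0.241257)^1 = 0.241257
Step 3: Therefore mu(|f| > 67.48) <= 0.241257


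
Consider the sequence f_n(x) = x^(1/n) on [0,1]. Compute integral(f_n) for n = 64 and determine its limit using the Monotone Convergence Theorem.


At n = 64: f_64(x) = x^(1/64).
Step 1: integral(x^(1/64), 0, 1) = [x^(1/64+1) / (1/64+1)] from 0 to 1
     = 1 / (1/64 + 1) = 1 / ((64+1)/64) = 64/(64+1)
     = 64/65 = 0.984615
Step 2: As n -> infinity, f_n(x) = x^(1/n) -> 1 for x in (0,1], and f_n is increasing in n.
By MCT, lim_n integral(f_n) = integral(lim_n f_n) = integral(1, 0, 1) = 1.
Step 3: Verify convergence: 64/65 = 0.984615 -> 1


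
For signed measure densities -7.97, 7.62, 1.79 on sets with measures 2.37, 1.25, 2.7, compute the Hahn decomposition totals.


Step 1: Compute signed measure on each set:
  Set 1: -7.97 * 2.37 = -18.8889
  Set 2: 7.62 * 1.25 = 9.525
  Set 3: 1.79 * 2.7 = 4.833
Step 2: Total signed measure = (-18.8889) + (9.525) + (4.833)
     = -4.5309
Step 3: Positive part mu+(X) = sum of positive contributions = 14.358
Step 4: Negative part mu-(X) = |sum of negative contributions| = 18.8889


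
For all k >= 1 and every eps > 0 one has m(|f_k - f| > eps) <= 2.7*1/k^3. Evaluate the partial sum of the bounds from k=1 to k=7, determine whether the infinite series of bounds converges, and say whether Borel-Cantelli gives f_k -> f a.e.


Step 1: List the terms 2.7*1/k^3 for k = 1 to 7:
  k=1: 2.7
  k=2: 0.3375
  k=3: 0.1
  k=4: 0.042188
  k=5: 0.0216
  k=6: 0.0125
  k=7: 0.007872
Step 2: Partial sum = 2.7 + 0.3375 + 0.1 + 0.042188 + 0.0216 + 0.0125 + 0.007872
     = 3.221659
Step 3: The full series sum_(k>=1) 2.7*1/k^3 converges (p-series with p = 3 > 1; a constant multiple of a convergent series converges).
Step 4: Fix eps > 0. Since sum_k m(|f_k - f| > eps) < infinity, the Borel-Cantelli lemma gives
        m(limsup_k {|f_k - f| > eps}) = 0, i.e. for a.e. x, |f_k(x) - f(x)| <= eps for all large k.
        Applying this with eps = 1/j for j = 1, 2, ... and intersecting the countably many full-measure sets,
        for a.e. x we get limsup_k |f_k(x) - f(x)| <= 1/j for every j, hence f_k -> f almost everywhere.
Conclusion: series converges; Borel-Cantelli yields f_k -> f a.e.


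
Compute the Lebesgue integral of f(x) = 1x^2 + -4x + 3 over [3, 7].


The Lebesgue integral of a Riemann-integrable function agrees with the Riemann integral.
Antiderivative F(x) = (1/3)x^3 + (-4/2)x^2 + 3x
F(7) = (1/3)*7^3 + (-4/2)*7^2 + 3*7
     = (1/3)*343 + (-4/2)*49 + 3*7
     = 114.333333 + -98 + 21
     = 37.333333
F(3) = 0.0
Integral = F(7) - F(3) = 37.333333 - 0.0 = 37.333333


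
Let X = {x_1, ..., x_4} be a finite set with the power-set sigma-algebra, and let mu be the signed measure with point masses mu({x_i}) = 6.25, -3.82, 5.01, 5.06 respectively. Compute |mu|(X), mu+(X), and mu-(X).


Step 1: Every measurable set is a union of atoms (the cells / points), so a Hahn decomposition is
  obtained by grouping atoms by sign: P = union of atoms with mu > 0, N = union of the remaining atoms.
  Atoms in P (indices): 1, 3, 4;  atoms in N (indices): 2
  Positive values: 6.25, 5.01, 5.06
  Negative values: -3.82
Step 2: mu+(X) = mu(P) = sum of positive atom values = 16.32
Step 3: mu-(X) = -mu(N) = sum of |negative atom values| = 3.82
Step 4: |mu|(X) = mu+(X) + mu-(X) = 16.32 + 3.82 = 20.14


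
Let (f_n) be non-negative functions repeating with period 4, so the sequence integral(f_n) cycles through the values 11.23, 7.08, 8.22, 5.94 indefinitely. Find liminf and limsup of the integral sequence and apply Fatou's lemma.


The sequence (integral(f_n)) is periodic with period 4, repeating the values 11.23, 7.08, 8.22, 5.94 indefinitely.
Step 1: For a periodic sequence, every tail (a_m, a_(m+1), ...) contains all 4 period values infinitely often.
Step 2: Hence inf of every tail = min of the period values = min(11.23, 7.08, 8.22, 5.94) = 5.94.
        liminf_n integral(f_n) = sup over m of (inf of tail from m) = 5.94.
Step 3: Similarly sup of every tail = max of the period values = 11.23.
        limsup_n integral(f_n) = 11.23.
Step 4: Fatou's lemma: integral(liminf_n f_n) <= liminf_n integral(f_n) = 5.94.
        So the integral of the pointwise liminf is at most 5.94.


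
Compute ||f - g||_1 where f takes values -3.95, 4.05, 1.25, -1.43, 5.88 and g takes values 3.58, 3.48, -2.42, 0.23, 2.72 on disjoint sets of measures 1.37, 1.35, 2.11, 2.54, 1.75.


Step 1: Compute differences f_i - g_i:
  -3.95 - 3.58 = -7.53
  4.05 - 3.48 = 0.57
  1.25 - -2.42 = 3.67
  -1.43 - 0.23 = -1.66
  5.88 - 2.72 = 3.16
Step 2: Compute |diff|^1 * measure for each set:
  |-7.53|^1 * 1.37 = 7.53 * 1.37 = 10.3161
  |0.57|^1 * 1.35 = 0.57 * 1.35 = 0.7695
  |3.67|^1 * 2.11 = 3.67 * 2.11 = 7.7437
  |-1.66|^1 * 2.54 = 1.66 * 2.54 = 4.2164
  |3.16|^1 * 1.75 = 3.16 * 1.75 = 5.53
Step 3: Sum = 28.5757
Step 4: ||f-g||_1 = (28.5757)^(1/1) = 28.5757


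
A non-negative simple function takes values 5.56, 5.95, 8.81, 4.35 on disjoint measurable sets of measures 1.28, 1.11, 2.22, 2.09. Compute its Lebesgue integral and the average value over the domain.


Step 1: Integral = sum(value_i * measure_i)
= 5.56*1.28 + 5.95*1.11 + 8.81*2.22 + 4.35*2.09
= 7.1168 + 6.6045 + 19.5582 + 9.0915
= 42.371
Step 2: Total measure of domain = 1.28 + 1.11 + 2.22 + 2.09 = 6.7
Step 3: Average value = 42.371 / 6.7 = 6.32403


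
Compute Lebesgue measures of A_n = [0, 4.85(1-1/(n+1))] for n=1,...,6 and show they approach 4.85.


By continuity of measure from below: if A_n increases to A, then m(A_n) -> m(A).
Here A = [0, 4.85], so m(A) = 4.85
Step 1: a_1 = 4.85*(1 - 1/2) = 2.425, m(A_1) = 2.425
Step 2: a_2 = 4.85*(1 - 1/3) = 3.2333, m(A_2) = 3.2333
Step 3: a_3 = 4.85*(1 - 1/4) = 3.6375, m(A_3) = 3.6375
Step 4: a_4 = 4.85*(1 - 1/5) = 3.88, m(A_4) = 3.88
Step 5: a_5 = 4.85*(1 - 1/6) = 4.0417, m(A_5) = 4.0417
Step 6: a_6 = 4.85*(1 - 1/7) = 4.1571, m(A_6) = 4.1571
Limit: m(A_n) -> m([0,4.85]) = 4.85


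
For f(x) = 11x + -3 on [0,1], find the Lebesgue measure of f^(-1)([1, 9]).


f^(-1)([1, 9]) = {x : 1 <= 11x + -3 <= 9}
Solving: (1 - -3)/11 <= x <= (9 - -3)/11
= [0.363636, 1.090909]
Intersecting with [0,1]: [0.363636, 1]
Measure = 1 - 0.363636 = 0.636364


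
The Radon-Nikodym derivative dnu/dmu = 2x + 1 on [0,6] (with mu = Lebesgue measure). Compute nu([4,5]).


nu(A) = integral_A (dnu/dmu) dmu = integral_4^5 (2x + 1) dx
Step 1: Antiderivative F(x) = (2/2)x^2 + 1x
Step 2: F(5) = (2/2)*5^2 + 1*5 = 25 + 5 = 30
Step 3: F(4) = (2/2)*4^2 + 1*4 = 16 + 4 = 20
Step 4: nu([4,5]) = F(5) - F(4) = 30 - 20 = 10


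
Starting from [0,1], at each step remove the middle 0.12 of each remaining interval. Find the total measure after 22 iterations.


Step 1: At each step, fraction remaining = 1 - 0.12 = 0.88
Step 2: After 22 steps, measure = (0.88)^22
Result = 0.060065


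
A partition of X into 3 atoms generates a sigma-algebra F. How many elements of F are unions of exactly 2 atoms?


Each element of F is a union of some subset of the 3 atoms.
Elements that are unions of exactly 2 atoms correspond to 2-element subsets of the 3 atoms.
Count = C(3, 2) = 3! / (2! * 1!) = 3.


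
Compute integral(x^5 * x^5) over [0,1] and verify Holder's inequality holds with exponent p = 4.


Step 1: Exact integral of f*g = integral(x^10, 0, 1) = 1/11
     = 0.090909
Step 2: Holder bound with p=4, q=1.333333:
  ||f||_p = (integral x^20 dx)^(1/4) = (1/21)^(1/4) = 0.467138
  ||g||_q = (integral x^6.666667 dx)^(1/1.333333) = (1/7.666667)^(1/1.333333) = 0.217043
Step 3: Holder bound = ||f||_p * ||g||_q = 0.467138 * 0.217043 = 0.101389
Verification: 0.090909 <= 0.101389 (Holder holds)


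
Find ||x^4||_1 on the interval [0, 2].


Step 1: ||f||_1 = (integral_0^2 |x^4|^1 dx)^(1/1)
     = (integral_0^2 x^4 dx)^(1/1)
Step 2: integral_0^2 x^4 dx = [x^5/(5)] from 0 to 2 = 2^5/5
     = 32/5 = 6.4
Step 3: ||f||_1 = (6.4)^(1/1) = 6.4


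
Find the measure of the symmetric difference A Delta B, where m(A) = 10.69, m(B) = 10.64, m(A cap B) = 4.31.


m(A Delta B) = m(A) + m(B) - 2*m(A n B)
= 10.69 + 10.64 - 2*4.31
= 10.69 + 10.64 - 8.62
= 12.71


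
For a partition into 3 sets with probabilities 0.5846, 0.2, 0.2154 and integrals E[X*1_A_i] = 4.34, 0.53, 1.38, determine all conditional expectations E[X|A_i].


For each cell A_i: E[X|A_i] = E[X*1_A_i] / P(A_i)
Step 1: E[X|A_1] = 4.34 / 0.5846 = 7.42388
Step 2: E[X|A_2] = 0.53 / 0.2 = 2.65
Step 3: E[X|A_3] = 1.38 / 0.2154 = 6.406685
Verification: E[X] = sum E[X*1_A_i] = 4.34 + 0.53 + 1.38 = 6.25


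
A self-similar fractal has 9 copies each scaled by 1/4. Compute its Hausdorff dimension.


For a self-similar set with N copies scaled by 1/r:
dim_H = log(N)/log(r) = log(9)/log(4)
= 2.197225/1.386294
= 1.584963


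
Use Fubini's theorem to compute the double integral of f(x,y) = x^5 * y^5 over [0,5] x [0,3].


By Fubini's theorem, the double integral factors as a product of single integrals:
Step 1: integral_0^5 x^5 dx = [x^6/6] from 0 to 5
     = 5^6/6 = 2604.166667
Step 2: integral_0^3 y^5 dy = [y^6/6] from 0 to 3
     = 3^6/6 = 121.5
Step 3: Double integral = 2604.166667 * 121.5 = 316406.25


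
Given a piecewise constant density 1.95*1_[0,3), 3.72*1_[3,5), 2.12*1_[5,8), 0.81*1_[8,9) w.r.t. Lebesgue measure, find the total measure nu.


Integrate each piece of the Radon-Nikodym derivative:
Step 1: integral_0^3 1.95 dx = 1.95*(3-0) = 1.95*3 = 5.85
Step 2: integral_3^5 3.72 dx = 3.72*(5-3) = 3.72*2 = 7.44
Step 3: integral_5^8 2.12 dx = 2.12*(8-5) = 2.12*3 = 6.36
Step 4: integral_8^9 0.81 dx = 0.81*(9-8) = 0.81*1 = 0.81
Total: 5.85 + 7.44 + 6.36 + 0.81 = 20.46


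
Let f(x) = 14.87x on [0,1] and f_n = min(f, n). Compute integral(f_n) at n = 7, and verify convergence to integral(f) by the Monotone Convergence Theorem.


f(x) = 14.87x on [0,1]; f_n(x) = min(14.87x, n). At n = 7:
Step 1: f(x) reaches 7 at x = 7/14.87 = 0.470746
Step 2: integral(f_7) = integral(14.87x, 0, 0.470746) + integral(7, 0.470746, 1)
       = 14.87*0.470746^2/2 + 7*(1 - 0.470746)
       = 1.647613 + 3.704775
       = 5.352387
Step 3: As n -> infinity, f_n increases to f, so by MCT integral(f_n) -> integral(f) = 14.87/2 = 7.435.
Convergence: integral(f_7) = 5.352387 -> 7.435 as n -> infinity


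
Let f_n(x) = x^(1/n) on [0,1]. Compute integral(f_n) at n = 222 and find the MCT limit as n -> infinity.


At n = 222: f_222(x) = x^(1/222).
Step 1: integral(x^(1/222), 0, 1) = [x^(1/222+1) / (1/222+1)] from 0 to 1
     = 1 / (1/222 + 1) = 1 / ((222+1)/222) = 222/(222+1)
     = 222/223 = 0.995516
Step 2: As n -> infinity, f_n(x) = x^(1/n) -> 1 for x in (0,1], and f_n is increasing in n.
By MCT, lim_n integral(f_n) = integral(lim_n f_n) = integral(1, 0, 1) = 1.
Step 3: Verify convergence: 222/223 = 0.995516 -> 1


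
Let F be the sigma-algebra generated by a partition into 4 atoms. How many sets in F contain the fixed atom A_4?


Each element of F is a union of some subset S of the 4 atoms.
The element contains A_4 iff A_4 is in S.
So we count subsets S of {A_1,...,A_4} with A_4 in S: choose freely among the other 3 atoms.
Count = 2^(4-1) = 2^3 = 8.


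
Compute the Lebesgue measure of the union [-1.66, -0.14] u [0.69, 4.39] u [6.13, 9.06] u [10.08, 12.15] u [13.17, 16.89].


For pairwise disjoint intervals, m(union) = sum of lengths.
= (-0.14 - -1.66) + (4.39 - 0.69) + (9.06 - 6.13) + (12.15 - 10.08) + (16.89 - 13.17)
= 1.52 + 3.7 + 2.93 + 2.07 + 3.72
= 13.94


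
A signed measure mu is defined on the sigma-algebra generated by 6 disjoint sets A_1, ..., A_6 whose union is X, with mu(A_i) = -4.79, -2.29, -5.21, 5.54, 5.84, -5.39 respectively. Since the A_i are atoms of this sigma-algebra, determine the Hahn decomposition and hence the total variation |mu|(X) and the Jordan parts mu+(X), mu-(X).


Step 1: Every measurable set is a union of atoms (the cells / points), so a Hahn decomposition is
  obtained by grouping atoms by sign: P = union of atoms with mu > 0, N = union of the remaining atoms.
  Atoms in P (indices): 4, 5;  atoms in N (indices): 1, 2, 3, 6
  Positive values: 5.54, 5.84
  Negative values: -4.79, -2.29, -5.21, -5.39
Step 2: mu+(X) = mu(P) = sum of positive atom values = 11.38
Step 3: mu-(X) = -mu(N) = sum of |negative atom values| = 17.68
Step 4: |mu|(X) = mu+(X) + mu-(X) = 11.38 + 17.68 = 29.06


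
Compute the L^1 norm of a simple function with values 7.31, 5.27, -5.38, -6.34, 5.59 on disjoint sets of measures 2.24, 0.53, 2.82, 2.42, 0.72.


Step 1: Compute |f_i|^1 for each value:
  |7.31|^1 = 7.31
  |5.27|^1 = 5.27
  |-5.38|^1 = 5.38
  |-6.34|^1 = 6.34
  |5.59|^1 = 5.59
Step 2: Multiply by measures and sum:
  7.31 * 2.24 = 16.3744
  5.27 * 0.53 = 2.7931
  5.38 * 2.82 = 15.1716
  6.34 * 2.42 = 15.3428
  5.59 * 0.72 = 4.0248
Sum = 16.3744 + 2.7931 + 15.1716 + 15.3428 + 4.0248 = 53.7067
Step 3: Take the p-th root:
||f||_1 = (53.7067)^(1/1) = 53.7067


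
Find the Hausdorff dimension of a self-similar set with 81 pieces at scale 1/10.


For a self-similar set with N copies scaled by 1/r:
dim_H = log(N)/log(r) = log(81)/log(10)
= 4.394449/2.302585
= 1.908485


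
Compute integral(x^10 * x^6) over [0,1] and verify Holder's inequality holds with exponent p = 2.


Step 1: Exact integral of f*g = integral(x^16, 0, 1) = 1/17
     = 0.058824
Step 2: Holder bound with p=2, q=2:
  ||f||_p = (integral x^20 dx)^(1/2) = (1/21)^(1/2) = 0.218218
  ||g||_q = (integral x^12 dx)^(1/2) = (1/13)^(1/2) = 0.27735
Step 3: Holder bound = ||f||_p * ||g||_q = 0.218218 * 0.27735 = 0.060523
Verification: 0.058824 <= 0.060523 (Holder holds)


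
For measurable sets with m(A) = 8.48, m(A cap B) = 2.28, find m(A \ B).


m(A \ B) = m(A) - m(A n B)
= 8.48 - 2.28
= 6.2


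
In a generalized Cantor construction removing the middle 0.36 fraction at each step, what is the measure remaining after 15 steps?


Step 1: At each step, fraction remaining = 1 - 0.36 = 0.64
Step 2: After 15 steps, measure = (0.64)^15
Result = 0.001238


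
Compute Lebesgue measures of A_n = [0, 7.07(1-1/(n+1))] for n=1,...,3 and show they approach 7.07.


By continuity of measure from below: if A_n increases to A, then m(A_n) -> m(A).
Here A = [0, 7.07], so m(A) = 7.07
Step 1: a_1 = 7.07*(1 - 1/2) = 3.535, m(A_1) = 3.535
Step 2: a_2 = 7.07*(1 - 1/3) = 4.7133, m(A_2) = 4.7133
Step 3: a_3 = 7.07*(1 - 1/4) = 5.3025, m(A_3) = 5.3025
Limit: m(A_n) -> m([0,7.07]) = 7.07


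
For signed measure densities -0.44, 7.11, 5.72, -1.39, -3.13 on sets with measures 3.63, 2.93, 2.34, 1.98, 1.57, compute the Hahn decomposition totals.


Step 1: Compute signed measure on each set:
  Set 1: -0.44 * 3.63 = -1.5972
  Set 2: 7.11 * 2.93 = 20.8323
  Set 3: 5.72 * 2.34 = 13.3848
  Set 4: -1.39 * 1.98 = -2.7522
  Set 5: -3.13 * 1.57 = -4.9141
Step 2: Total signed measure = (-1.5972) + (20.8323) + (13.3848) + (-2.7522) + (-4.9141)
     = 24.9536
Step 3: Positive part mu+(X) = sum of positive contributions = 34.2171
Step 4: Negative part mu-(X) = |sum of negative contributions| = 9.2635


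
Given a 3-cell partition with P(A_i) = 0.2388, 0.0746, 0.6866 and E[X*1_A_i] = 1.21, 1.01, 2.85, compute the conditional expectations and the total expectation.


For each cell A_i: E[X|A_i] = E[X*1_A_i] / P(A_i)
Step 1: E[X|A_1] = 1.21 / 0.2388 = 5.067002
Step 2: E[X|A_2] = 1.01 / 0.0746 = 13.538874
Step 3: E[X|A_3] = 2.85 / 0.6866 = 4.150888
Verification: E[X] = sum E[X*1_A_i] = 1.21 + 1.01 + 2.85 = 5.07


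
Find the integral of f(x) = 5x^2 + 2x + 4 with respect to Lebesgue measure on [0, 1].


The Lebesgue integral of a Riemann-integrable function agrees with the Riemann integral.
Antiderivative F(x) = (5/3)x^3 + (2/2)x^2 + 4x
F(1) = (5/3)*1^3 + (2/2)*1^2 + 4*1
     = (5/3)*1 + (2/2)*1 + 4*1
     = 1.666667 + 1 + 4
     = 6.666667
F(0) = 0.0
Integral = F(1) - F(0) = 6.666667 - 0.0 = 6.666667


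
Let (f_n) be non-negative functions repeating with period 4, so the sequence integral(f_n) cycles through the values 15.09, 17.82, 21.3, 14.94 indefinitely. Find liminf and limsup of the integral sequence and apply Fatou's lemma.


The sequence (integral(f_n)) is periodic with period 4, repeating the values 15.09, 17.82, 21.3, 14.94 indefinitely.
Step 1: For a periodic sequence, every tail (a_m, a_(m+1), ...) contains all 4 period values infinitely often.
Step 2: Hence inf of every tail = min of the period values = min(15.09, 17.82, 21.3, 14.94) = 14.94.
        liminf_n integral(f_n) = sup over m of (inf of tail from m) = 14.94.
Step 3: Similarly sup of every tail = max of the period values = 21.3.
        limsup_n integral(f_n) = 21.3.
Step 4: Fatou's lemma: integral(liminf_n f_n) <= liminf_n integral(f_n) = 14.94.
        So the integral of the pointwise liminf is at most 14.94.


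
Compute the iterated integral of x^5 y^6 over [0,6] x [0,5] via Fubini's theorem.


By Fubini's theorem, the double integral factors as a product of single integrals:
Step 1: integral_0^6 x^5 dx = [x^6/6] from 0 to 6
     = 6^6/6 = 7776
Step 2: integral_0^5 y^6 dy = [y^7/7] from 0 to 5
     = 5^7/7 = 11160.714286
Step 3: Double integral = 7776 * 11160.714286 = 8.678571e+07


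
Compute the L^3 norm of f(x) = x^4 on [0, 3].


Step 1: ||f||_3 = (integral_0^3 |x^4|^3 dx)^(1/3)
     = (integral_0^3 x^12 dx)^(1/3)
Step 2: integral_0^3 x^12 dx = [x^13/(13)] from 0 to 3 = 3^13/13
     = 1594323/13 = 122640.230769
Step 3: ||f||_3 = (122640.230769)^(1/3) = 49.683363


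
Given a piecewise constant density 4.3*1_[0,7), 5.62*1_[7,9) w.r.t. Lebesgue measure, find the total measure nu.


Integrate each piece of the Radon-Nikodym derivative:
Step 1: integral_0^7 4.3 dx = 4.3*(7-0) = 4.3*7 = 30.1
Step 2: integral_7^9 5.62 dx = 5.62*(9-7) = 5.62*2 = 11.24
Total: 30.1 + 11.24 = 41.34


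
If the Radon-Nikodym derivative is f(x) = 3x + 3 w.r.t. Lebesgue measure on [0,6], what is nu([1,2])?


nu(A) = integral_A (dnu/dmu) dmu = integral_1^2 (3x + 3) dx
Step 1: Antiderivative F(x) = (3/2)x^2 + 3x
Step 2: F(2) = (3/2)*2^2 + 3*2 = 6 + 6 = 12
Step 3: F(1) = (3/2)*1^2 + 3*1 = 1.5 + 3 = 4.5
Step 4: nu([1,2]) = F(2) - F(1) = 12 - 4.5 = 7.5


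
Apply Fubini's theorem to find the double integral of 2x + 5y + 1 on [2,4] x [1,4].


By Fubini, integrate in x first, then y.
Step 1: Fix y, integrate over x in [2,4]:
  integral(2x + 5y + 1, x=2..4)
  = 2*(4^2 - 2^2)/2 + (5y + 1)*(4 - 2)
  = 12 + (5y + 1)*2
  = 12 + 10y + 2
  = 14 + 10y
Step 2: Integrate over y in [1,4]:
  integral(14 + 10y, y=1..4)
  = 14*3 + 10*(4^2 - 1^2)/2
  = 42 + 75
  = 117


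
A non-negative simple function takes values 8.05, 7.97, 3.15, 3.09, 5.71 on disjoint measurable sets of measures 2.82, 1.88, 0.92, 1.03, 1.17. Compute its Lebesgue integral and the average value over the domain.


Step 1: Integral = sum(value_i * measure_i)
= 8.05*2.82 + 7.97*1.88 + 3.15*0.92 + 3.09*1.03 + 5.71*1.17
= 22.701 + 14.9836 + 2.898 + 3.1827 + 6.6807
= 50.446
Step 2: Total measure of domain = 2.82 + 1.88 + 0.92 + 1.03 + 1.17 = 7.82
Step 3: Average value = 50.446 / 7.82 = 6.450895


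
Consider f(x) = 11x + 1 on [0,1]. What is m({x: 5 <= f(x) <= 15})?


f^(-1)([5, 15]) = {x : 5 <= 11x + 1 <= 15}
Solving: (5 - 1)/11 <= x <= (15 - 1)/11
= [0.363636, 1.272727]
Intersecting with [0,1]: [0.363636, 1]
Measure = 1 - 0.363636 = 0.636364


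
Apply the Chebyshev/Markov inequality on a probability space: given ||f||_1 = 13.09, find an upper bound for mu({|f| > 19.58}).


Chebyshev/Markov inequality: mu(|f| > eps) <= (||f||_p / eps)^p
Step 1: ||f||_1 / eps = 13.09 / 19.58 = 0.668539
Step 2: Raise to power p = 1:
  (0.668539)^1 = 0.668539
Step 3: Therefore mu(|f| > 19.58) <= 0.668539


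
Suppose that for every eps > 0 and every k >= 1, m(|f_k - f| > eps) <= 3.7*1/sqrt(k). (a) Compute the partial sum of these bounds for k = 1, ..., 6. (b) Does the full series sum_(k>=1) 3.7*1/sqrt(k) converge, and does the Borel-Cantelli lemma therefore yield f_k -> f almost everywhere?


Step 1: List the terms 3.7*1/sqrt(k) for k = 1 to 6:
  k=1: 3.7
  k=2: 2.616295
  k=3: 2.136196
  k=4: 1.85
  k=5: 1.65469
  k=6: 1.510519
Step 2: Partial sum = 3.7 + 2.616295 + 2.136196 + 1.85 + 1.65469 + 1.510519
     = 13.4677
Step 3: The full series sum_(k>=1) 3.7*1/sqrt(k) diverges (p-series with p = 1/2 <= 1; a nonzero constant multiple of a divergent series diverges).
Step 4: The (first) Borel-Cantelli lemma requires a summable sequence of measures, so it does not apply here;
        from this bound alone no conclusion about a.e. convergence can be drawn (convergence in measure still
        gives an a.e.-convergent subsequence, but not a.e. convergence of the whole sequence).
Conclusion: series diverges; Borel-Cantelli is inconclusive about a.e. convergence of f_k.


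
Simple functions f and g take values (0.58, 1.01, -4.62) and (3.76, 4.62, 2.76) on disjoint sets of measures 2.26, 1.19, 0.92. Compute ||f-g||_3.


Step 1: Compute differences f_i - g_i:
  0.58 - 3.76 = -3.18
  1.01 - 4.62 = -3.61
  -4.62 - 2.76 = -7.38
Step 2: Compute |diff|^3 * measure for each set:
  |-3.18|^3 * 2.26 = 32.157432 * 2.26 = 72.675796
  |-3.61|^3 * 1.19 = 47.045881 * 1.19 = 55.984598
  |-7.38|^3 * 0.92 = 401.947272 * 0.92 = 369.79149
Step 3: Sum = 498.451885
Step 4: ||f-g||_3 = (498.451885)^(1/3) = 7.928805


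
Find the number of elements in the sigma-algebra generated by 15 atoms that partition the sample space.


Each element of the sigma-algebra is a union of some subset of the 15 atoms.
The number of such subsets is 2^15 = 32768.


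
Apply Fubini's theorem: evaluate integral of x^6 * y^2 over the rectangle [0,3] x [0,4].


By Fubini's theorem, the double integral factors as a product of single integrals:
Step 1: integral_0^3 x^6 dx = [x^7/7] from 0 to 3
     = 3^7/7 = 312.428571
Step 2: integral_0^4 y^2 dy = [y^3/3] from 0 to 4
     = 4^3/3 = 21.333333
Step 3: Double integral = 312.428571 * 21.333333 = 6665.142857


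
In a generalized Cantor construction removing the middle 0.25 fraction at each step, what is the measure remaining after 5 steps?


Step 1: At each step, fraction remaining = 1 - 0.25 = 0.75
Step 2: After 5 steps, measure = (0.75)^5
Step 3: Computing the power step by step:
  After step 1: 0.75
  After step 2: 0.5625
  After step 3: 0.421875
  After step 4: 0.316406
  After step 5: 0.237305
Result = 0.237305


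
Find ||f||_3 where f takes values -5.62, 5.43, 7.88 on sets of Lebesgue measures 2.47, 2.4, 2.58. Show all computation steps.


Step 1: Compute |f_i|^3 for each value:
  |-5.62|^3 = 177.504328
  |5.43|^3 = 160.103007
  |7.88|^3 = 489.303872
Step 2: Multiply by measures and sum:
  177.504328 * 2.47 = 438.43569
  160.103007 * 2.4 = 384.247217
  489.303872 * 2.58 = 1262.40399
Sum = 438.43569 + 384.247217 + 1262.40399 = 2085.086897
Step 3: Take the p-th root:
||f||_3 = (2085.086897)^(1/3) = 12.775406
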